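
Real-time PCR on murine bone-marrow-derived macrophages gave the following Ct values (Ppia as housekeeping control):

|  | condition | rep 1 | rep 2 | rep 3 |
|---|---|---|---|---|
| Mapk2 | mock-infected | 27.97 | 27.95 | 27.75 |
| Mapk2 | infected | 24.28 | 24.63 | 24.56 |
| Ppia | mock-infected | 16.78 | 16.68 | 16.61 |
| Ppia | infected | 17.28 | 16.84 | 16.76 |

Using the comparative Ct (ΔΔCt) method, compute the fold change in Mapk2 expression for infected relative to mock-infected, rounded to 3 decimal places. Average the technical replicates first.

Mean Ct: Mapk2 mock-infected 27.890; Mapk2 infected 24.490; Ppia mock-infected 16.690; Ppia infected 16.960
ΔCt(mock-infected) = 27.890 − 16.690 = 11.200
ΔCt(infected) = 24.490 − 16.960 = 7.530
ΔΔCt = 7.530 − 11.200 = -3.670
Fold change = 2^(−(-3.670)) = 2^3.670 = 12.7286

12.729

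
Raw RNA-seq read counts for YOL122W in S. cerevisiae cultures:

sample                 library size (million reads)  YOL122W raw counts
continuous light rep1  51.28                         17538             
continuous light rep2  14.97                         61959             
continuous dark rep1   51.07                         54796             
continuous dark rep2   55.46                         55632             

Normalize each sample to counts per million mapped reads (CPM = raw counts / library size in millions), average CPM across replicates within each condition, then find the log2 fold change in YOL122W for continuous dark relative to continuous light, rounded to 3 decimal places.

-1.110

CPM(continuous light rep1) = 17538 / 51.28 = 342.0047
CPM(continuous light rep2) = 61959 / 14.97 = 4138.8778
CPM(continuous dark rep1) = 54796 / 51.07 = 1072.9587
CPM(continuous dark rep2) = 55632 / 55.46 = 1003.1013
mean CPM(continuous light) = 2240.4412; mean CPM(continuous dark) = 1038.0300
Fold change = 1038.0300 / 2240.4412 = 0.46331
log2(0.46331) = -1.1099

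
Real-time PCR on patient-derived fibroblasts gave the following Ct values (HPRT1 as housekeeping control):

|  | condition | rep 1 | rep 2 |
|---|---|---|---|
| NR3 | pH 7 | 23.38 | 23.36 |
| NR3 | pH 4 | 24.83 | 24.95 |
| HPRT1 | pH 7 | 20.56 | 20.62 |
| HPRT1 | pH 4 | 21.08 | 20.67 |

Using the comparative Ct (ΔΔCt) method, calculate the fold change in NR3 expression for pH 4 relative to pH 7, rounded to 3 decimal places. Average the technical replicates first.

0.425

Mean Ct: NR3 pH 7 23.370; NR3 pH 4 24.890; HPRT1 pH 7 20.590; HPRT1 pH 4 20.875
ΔCt(pH 7) = 23.370 − 20.590 = 2.780
ΔCt(pH 4) = 24.890 − 20.875 = 4.015
ΔΔCt = 4.015 − 2.780 = 1.235
Fold change = 2^(−1.235) = 0.4248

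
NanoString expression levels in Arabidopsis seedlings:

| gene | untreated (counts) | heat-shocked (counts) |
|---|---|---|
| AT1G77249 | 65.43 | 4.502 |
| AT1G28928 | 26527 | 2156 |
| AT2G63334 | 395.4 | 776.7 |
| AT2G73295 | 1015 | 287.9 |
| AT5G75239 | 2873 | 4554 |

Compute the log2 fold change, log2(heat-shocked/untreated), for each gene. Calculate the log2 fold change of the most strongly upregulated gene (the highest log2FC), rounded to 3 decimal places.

log2(4.502/65.43) = -3.861  (AT1G77249)
log2(2156/26527) = -3.621  (AT1G28928)
log2(776.7/395.4) = 0.974  (AT2G63334)
log2(287.9/1015) = -1.818  (AT2G73295)
log2(4554/2873) = 0.665  (AT5G75239)
AT2G63334 is most strongly upregulated.

0.974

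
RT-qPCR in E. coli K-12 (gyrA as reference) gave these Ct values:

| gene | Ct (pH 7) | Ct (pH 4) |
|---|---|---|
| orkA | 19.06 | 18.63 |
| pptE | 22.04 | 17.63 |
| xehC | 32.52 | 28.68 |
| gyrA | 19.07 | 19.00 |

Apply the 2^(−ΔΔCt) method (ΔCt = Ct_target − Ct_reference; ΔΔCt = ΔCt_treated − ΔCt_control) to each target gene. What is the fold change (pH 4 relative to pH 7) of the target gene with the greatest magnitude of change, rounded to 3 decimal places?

20.252

orkA: ΔΔCt = (18.63−19.00) − (19.06−19.07) = -0.37 − (-0.01) = -0.36; fold change = 2^0.36 = 1.283
pptE: ΔΔCt = (17.63−19.00) − (22.04−19.07) = -1.37 − 2.97 = -4.34; fold change = 2^4.34 = 20.252
xehC: ΔΔCt = (28.68−19.00) − (32.52−19.07) = 9.68 − 13.45 = -3.77; fold change = 2^3.77 = 13.642
pptE has the largest |ΔΔCt| = 4.34.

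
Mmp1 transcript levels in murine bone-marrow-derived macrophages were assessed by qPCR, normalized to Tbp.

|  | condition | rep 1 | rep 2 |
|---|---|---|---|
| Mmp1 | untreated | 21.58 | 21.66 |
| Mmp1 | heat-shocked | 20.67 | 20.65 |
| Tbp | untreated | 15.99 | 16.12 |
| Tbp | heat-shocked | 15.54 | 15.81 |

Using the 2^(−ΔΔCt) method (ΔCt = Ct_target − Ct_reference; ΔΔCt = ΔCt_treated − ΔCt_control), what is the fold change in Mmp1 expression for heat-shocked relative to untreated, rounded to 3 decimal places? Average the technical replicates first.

1.495

Mean Ct: Mmp1 untreated 21.620; Mmp1 heat-shocked 20.660; Tbp untreated 16.055; Tbp heat-shocked 15.675
ΔCt(untreated) = 21.620 − 16.055 = 5.565
ΔCt(heat-shocked) = 20.660 − 15.675 = 4.985
ΔΔCt = 4.985 − 5.565 = -0.580
Fold change = 2^(−(-0.580)) = 2^0.580 = 1.4948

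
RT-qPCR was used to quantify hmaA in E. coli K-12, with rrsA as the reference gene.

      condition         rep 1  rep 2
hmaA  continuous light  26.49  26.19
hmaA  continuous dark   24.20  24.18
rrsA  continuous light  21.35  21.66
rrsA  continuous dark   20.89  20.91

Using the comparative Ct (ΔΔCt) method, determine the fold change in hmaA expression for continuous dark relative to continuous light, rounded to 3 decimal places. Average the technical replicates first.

Mean Ct: hmaA continuous light 26.340; hmaA continuous dark 24.190; rrsA continuous light 21.505; rrsA continuous dark 20.900
ΔCt(continuous light) = 26.340 − 21.505 = 4.835
ΔCt(continuous dark) = 24.190 − 20.900 = 3.290
ΔΔCt = 3.290 − 4.835 = -1.545
Fold change = 2^(−(-1.545)) = 2^1.545 = 2.9180

2.918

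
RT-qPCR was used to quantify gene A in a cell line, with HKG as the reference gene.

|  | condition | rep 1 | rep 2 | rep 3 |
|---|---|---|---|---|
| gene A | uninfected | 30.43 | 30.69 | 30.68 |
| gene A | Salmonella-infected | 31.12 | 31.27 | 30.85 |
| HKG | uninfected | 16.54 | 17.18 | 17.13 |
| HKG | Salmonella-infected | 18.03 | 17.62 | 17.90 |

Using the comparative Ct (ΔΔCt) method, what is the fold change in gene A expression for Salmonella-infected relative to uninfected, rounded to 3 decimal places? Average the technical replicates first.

Mean Ct: gene A uninfected 30.600; gene A Salmonella-infected 31.080; HKG uninfected 16.950; HKG Salmonella-infected 17.850
ΔCt(uninfected) = 30.600 − 16.950 = 13.650
ΔCt(Salmonella-infected) = 31.080 − 17.850 = 13.230
ΔΔCt = 13.230 − 13.650 = -0.420
Fold change = 2^(−(-0.420)) = 2^0.420 = 1.3379

1.338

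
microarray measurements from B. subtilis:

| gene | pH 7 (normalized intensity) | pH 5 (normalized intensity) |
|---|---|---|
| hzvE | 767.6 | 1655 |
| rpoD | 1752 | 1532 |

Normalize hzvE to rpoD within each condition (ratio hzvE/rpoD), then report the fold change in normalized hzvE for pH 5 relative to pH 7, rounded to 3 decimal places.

hzvE/rpoD (pH 7) = 767.6 / 1752 = 0.43813
hzvE/rpoD (pH 5) = 1655 / 1532 = 1.0803
Fold change = 1.0803 / 0.43813 = 2.4657

2.466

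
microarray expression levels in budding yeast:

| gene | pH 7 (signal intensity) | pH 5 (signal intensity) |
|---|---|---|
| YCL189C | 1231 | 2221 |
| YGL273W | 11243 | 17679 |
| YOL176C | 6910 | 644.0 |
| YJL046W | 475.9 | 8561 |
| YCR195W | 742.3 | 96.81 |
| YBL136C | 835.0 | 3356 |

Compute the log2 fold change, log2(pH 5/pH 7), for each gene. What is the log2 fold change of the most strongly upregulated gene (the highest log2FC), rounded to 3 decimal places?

log2(2221/1231) = 0.851  (YCL189C)
log2(17679/11243) = 0.653  (YGL273W)
log2(644.0/6910) = -3.424  (YOL176C)
log2(8561/475.9) = 4.169  (YJL046W)
log2(96.81/742.3) = -2.939  (YCR195W)
log2(3356/835.0) = 2.007  (YBL136C)
YJL046W is most strongly upregulated.

4.169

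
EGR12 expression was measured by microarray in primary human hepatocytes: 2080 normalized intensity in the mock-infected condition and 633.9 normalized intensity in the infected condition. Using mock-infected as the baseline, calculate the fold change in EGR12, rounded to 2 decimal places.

0.30

Fold change = 633.9 / 2080 = 0.305
EGR12 is downregulated.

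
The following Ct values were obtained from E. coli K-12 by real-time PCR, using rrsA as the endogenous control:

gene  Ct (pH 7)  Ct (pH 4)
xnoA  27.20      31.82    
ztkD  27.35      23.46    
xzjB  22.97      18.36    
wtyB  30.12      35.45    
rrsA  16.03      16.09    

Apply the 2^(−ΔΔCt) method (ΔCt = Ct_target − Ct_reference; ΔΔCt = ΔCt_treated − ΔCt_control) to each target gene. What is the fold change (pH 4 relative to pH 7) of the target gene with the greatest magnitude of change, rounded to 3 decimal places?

0.026

xnoA: ΔΔCt = (31.82−16.09) − (27.20−16.03) = 15.73 − 11.17 = 4.56; fold change = 2^-4.56 = 0.042
ztkD: ΔΔCt = (23.46−16.09) − (27.35−16.03) = 7.37 − 11.32 = -3.95; fold change = 2^3.95 = 15.455
xzjB: ΔΔCt = (18.36−16.09) − (22.97−16.03) = 2.27 − 6.94 = -4.67; fold change = 2^4.67 = 25.457
wtyB: ΔΔCt = (35.45−16.09) − (30.12−16.03) = 19.36 − 14.09 = 5.27; fold change = 2^-5.27 = 0.026
wtyB has the largest |ΔΔCt| = 5.27.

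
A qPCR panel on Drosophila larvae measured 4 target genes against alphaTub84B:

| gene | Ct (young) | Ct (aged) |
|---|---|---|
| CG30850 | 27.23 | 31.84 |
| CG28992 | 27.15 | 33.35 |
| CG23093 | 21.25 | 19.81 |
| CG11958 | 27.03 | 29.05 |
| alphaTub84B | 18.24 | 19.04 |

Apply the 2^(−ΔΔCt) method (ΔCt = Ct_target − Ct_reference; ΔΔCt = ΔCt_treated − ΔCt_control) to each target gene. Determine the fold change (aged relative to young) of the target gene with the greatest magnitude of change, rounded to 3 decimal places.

CG30850: ΔΔCt = (31.84−19.04) − (27.23−18.24) = 12.80 − 8.99 = 3.81; fold change = 2^-3.81 = 0.071
CG28992: ΔΔCt = (33.35−19.04) − (27.15−18.24) = 14.31 − 8.91 = 5.40; fold change = 2^-5.40 = 0.024
CG23093: ΔΔCt = (19.81−19.04) − (21.25−18.24) = 0.77 − 3.01 = -2.24; fold change = 2^2.24 = 4.724
CG11958: ΔΔCt = (29.05−19.04) − (27.03−18.24) = 10.01 − 8.79 = 1.22; fold change = 2^-1.22 = 0.429
CG28992 has the largest |ΔΔCt| = 5.40.

0.024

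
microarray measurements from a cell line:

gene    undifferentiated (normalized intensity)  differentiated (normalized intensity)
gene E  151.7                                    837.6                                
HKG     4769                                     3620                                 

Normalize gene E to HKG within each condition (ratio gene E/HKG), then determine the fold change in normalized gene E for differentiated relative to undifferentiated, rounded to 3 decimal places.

gene E/HKG (undifferentiated) = 151.7 / 4769 = 0.03181
gene E/HKG (differentiated) = 837.6 / 3620 = 0.23138
Fold change = 0.23138 / 0.03181 = 7.2739

7.274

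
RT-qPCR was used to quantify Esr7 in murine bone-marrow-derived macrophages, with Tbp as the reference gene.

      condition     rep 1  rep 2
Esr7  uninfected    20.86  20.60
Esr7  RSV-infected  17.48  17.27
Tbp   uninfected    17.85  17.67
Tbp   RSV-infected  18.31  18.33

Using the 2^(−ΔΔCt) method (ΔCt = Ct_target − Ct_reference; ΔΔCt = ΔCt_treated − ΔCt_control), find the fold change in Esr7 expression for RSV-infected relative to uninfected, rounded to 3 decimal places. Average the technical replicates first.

Mean Ct: Esr7 uninfected 20.730; Esr7 RSV-infected 17.375; Tbp uninfected 17.760; Tbp RSV-infected 18.320
ΔCt(uninfected) = 20.730 − 17.760 = 2.970
ΔCt(RSV-infected) = 17.375 − 18.320 = -0.945
ΔΔCt = -0.945 − 2.970 = -3.915
Fold change = 2^(−(-3.915)) = 2^3.915 = 15.0846

15.085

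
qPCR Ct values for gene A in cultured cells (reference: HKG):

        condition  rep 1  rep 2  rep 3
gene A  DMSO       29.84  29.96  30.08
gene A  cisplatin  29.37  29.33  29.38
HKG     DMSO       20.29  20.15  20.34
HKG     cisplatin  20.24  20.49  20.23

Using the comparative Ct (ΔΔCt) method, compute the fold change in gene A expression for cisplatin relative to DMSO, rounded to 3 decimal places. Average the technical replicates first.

1.580

Mean Ct: gene A DMSO 29.960; gene A cisplatin 29.360; HKG DMSO 20.260; HKG cisplatin 20.320
ΔCt(DMSO) = 29.960 − 20.260 = 9.700
ΔCt(cisplatin) = 29.360 − 20.320 = 9.040
ΔΔCt = 9.040 − 9.700 = -0.660
Fold change = 2^(−(-0.660)) = 2^0.660 = 1.5801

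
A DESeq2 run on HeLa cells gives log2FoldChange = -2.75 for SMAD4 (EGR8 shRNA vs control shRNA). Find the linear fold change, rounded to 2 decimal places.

0.15

Fold change = 2^(-2.75) = 0.149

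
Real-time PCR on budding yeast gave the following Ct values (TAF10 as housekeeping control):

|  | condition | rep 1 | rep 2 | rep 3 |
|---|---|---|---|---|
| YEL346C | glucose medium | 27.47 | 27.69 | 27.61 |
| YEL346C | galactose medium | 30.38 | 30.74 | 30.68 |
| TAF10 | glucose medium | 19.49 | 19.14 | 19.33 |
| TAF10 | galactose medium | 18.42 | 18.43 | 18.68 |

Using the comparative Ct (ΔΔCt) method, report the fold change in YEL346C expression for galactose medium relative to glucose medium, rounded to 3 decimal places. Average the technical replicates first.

0.071

Mean Ct: YEL346C glucose medium 27.590; YEL346C galactose medium 30.600; TAF10 glucose medium 19.320; TAF10 galactose medium 18.510
ΔCt(glucose medium) = 27.590 − 19.320 = 8.270
ΔCt(galactose medium) = 30.600 − 18.510 = 12.090
ΔΔCt = 12.090 − 8.270 = 3.820
Fold change = 2^(−3.820) = 0.0708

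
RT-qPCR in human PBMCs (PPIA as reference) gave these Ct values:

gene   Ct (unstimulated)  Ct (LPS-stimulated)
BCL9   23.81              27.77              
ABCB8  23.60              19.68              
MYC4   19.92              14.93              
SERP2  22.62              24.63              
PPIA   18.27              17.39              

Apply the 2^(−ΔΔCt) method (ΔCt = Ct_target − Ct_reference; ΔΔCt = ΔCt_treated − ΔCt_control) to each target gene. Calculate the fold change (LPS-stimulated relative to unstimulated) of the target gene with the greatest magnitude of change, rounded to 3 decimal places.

0.035

BCL9: ΔΔCt = (27.77−17.39) − (23.81−18.27) = 10.38 − 5.54 = 4.84; fold change = 2^-4.84 = 0.035
ABCB8: ΔΔCt = (19.68−17.39) − (23.60−18.27) = 2.29 − 5.33 = -3.04; fold change = 2^3.04 = 8.225
MYC4: ΔΔCt = (14.93−17.39) − (19.92−18.27) = -2.46 − 1.65 = -4.11; fold change = 2^4.11 = 17.268
SERP2: ΔΔCt = (24.63−17.39) − (22.62−18.27) = 7.24 − 4.35 = 2.89; fold change = 2^-2.89 = 0.135
BCL9 has the largest |ΔΔCt| = 4.84.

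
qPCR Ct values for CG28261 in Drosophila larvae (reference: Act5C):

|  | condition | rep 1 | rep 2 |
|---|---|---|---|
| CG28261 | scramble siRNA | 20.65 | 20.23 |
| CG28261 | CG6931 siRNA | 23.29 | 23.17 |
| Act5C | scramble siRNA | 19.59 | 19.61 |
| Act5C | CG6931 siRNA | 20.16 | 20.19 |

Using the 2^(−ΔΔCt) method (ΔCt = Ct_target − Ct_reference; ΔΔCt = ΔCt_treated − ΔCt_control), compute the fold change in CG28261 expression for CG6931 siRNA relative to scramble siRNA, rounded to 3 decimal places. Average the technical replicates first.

Mean Ct: CG28261 scramble siRNA 20.440; CG28261 CG6931 siRNA 23.230; Act5C scramble siRNA 19.600; Act5C CG6931 siRNA 20.175
ΔCt(scramble siRNA) = 20.440 − 19.600 = 0.840
ΔCt(CG6931 siRNA) = 23.230 − 20.175 = 3.055
ΔΔCt = 3.055 − 0.840 = 2.215
Fold change = 2^(−2.215) = 0.2154

0.215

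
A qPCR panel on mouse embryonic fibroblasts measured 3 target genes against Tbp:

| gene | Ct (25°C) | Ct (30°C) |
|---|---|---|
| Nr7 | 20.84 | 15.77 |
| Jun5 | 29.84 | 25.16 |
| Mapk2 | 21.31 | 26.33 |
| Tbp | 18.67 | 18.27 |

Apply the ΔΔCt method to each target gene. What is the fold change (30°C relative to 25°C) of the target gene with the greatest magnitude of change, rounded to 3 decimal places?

Nr7: ΔΔCt = (15.77−18.27) − (20.84−18.67) = -2.50 − 2.17 = -4.67; fold change = 2^4.67 = 25.457
Jun5: ΔΔCt = (25.16−18.27) − (29.84−18.67) = 6.89 − 11.17 = -4.28; fold change = 2^4.28 = 19.427
Mapk2: ΔΔCt = (26.33−18.27) − (21.31−18.67) = 8.06 − 2.64 = 5.42; fold change = 2^-5.42 = 0.023
Mapk2 has the largest |ΔΔCt| = 5.42.

0.023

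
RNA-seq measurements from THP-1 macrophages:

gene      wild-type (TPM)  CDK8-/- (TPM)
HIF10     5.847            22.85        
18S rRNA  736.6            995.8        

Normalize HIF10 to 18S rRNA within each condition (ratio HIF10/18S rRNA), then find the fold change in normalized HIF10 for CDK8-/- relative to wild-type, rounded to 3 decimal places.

2.891

HIF10/18S rRNA (wild-type) = 5.847 / 736.6 = 0.0079378
HIF10/18S rRNA (CDK8-/-) = 22.85 / 995.8 = 0.022946
Fold change = 0.022946 / 0.0079378 = 2.8908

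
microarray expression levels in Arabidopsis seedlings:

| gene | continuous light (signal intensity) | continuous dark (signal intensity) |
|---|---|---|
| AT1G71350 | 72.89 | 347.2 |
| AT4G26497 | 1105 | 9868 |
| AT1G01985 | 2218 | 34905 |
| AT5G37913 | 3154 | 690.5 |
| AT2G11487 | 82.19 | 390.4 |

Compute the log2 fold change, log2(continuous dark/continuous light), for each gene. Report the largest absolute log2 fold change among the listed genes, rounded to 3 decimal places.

3.976

log2(347.2/72.89) = 2.252  (AT1G71350)
log2(9868/1105) = 3.159  (AT4G26497)
log2(34905/2218) = 3.976  (AT1G01985)
log2(690.5/3154) = -2.191  (AT5G37913)
log2(390.4/82.19) = 2.248  (AT2G11487)
The largest magnitude belongs to AT1G01985.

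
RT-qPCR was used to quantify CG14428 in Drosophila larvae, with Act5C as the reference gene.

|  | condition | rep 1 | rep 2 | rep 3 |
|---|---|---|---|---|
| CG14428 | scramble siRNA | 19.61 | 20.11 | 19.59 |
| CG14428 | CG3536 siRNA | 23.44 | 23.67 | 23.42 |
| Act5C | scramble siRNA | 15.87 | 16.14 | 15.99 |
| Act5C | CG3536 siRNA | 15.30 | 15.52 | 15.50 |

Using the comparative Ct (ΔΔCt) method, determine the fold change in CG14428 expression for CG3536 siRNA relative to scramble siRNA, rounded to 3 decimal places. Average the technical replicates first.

0.051

Mean Ct: CG14428 scramble siRNA 19.770; CG14428 CG3536 siRNA 23.510; Act5C scramble siRNA 16.000; Act5C CG3536 siRNA 15.440
ΔCt(scramble siRNA) = 19.770 − 16.000 = 3.770
ΔCt(CG3536 siRNA) = 23.510 − 15.440 = 8.070
ΔΔCt = 8.070 − 3.770 = 4.300
Fold change = 2^(−4.300) = 0.0508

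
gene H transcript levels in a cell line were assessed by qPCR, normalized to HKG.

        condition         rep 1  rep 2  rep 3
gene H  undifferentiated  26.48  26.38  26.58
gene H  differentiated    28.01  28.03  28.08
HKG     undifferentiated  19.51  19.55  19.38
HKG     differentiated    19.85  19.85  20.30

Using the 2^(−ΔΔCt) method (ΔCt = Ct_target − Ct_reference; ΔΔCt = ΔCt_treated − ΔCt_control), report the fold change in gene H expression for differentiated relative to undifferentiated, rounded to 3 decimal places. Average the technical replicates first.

Mean Ct: gene H undifferentiated 26.480; gene H differentiated 28.040; HKG undifferentiated 19.480; HKG differentiated 20.000
ΔCt(undifferentiated) = 26.480 − 19.480 = 7.000
ΔCt(differentiated) = 28.040 − 20.000 = 8.040
ΔΔCt = 8.040 − 7.000 = 1.040
Fold change = 2^(−1.040) = 0.4863

0.486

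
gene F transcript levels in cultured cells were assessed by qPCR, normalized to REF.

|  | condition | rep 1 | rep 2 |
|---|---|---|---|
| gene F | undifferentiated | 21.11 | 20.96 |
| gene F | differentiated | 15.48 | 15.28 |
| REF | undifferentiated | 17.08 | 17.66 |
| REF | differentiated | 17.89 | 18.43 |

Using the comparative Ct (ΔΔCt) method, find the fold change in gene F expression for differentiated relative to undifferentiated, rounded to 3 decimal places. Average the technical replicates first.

87.124

Mean Ct: gene F undifferentiated 21.035; gene F differentiated 15.380; REF undifferentiated 17.370; REF differentiated 18.160
ΔCt(undifferentiated) = 21.035 − 17.370 = 3.665
ΔCt(differentiated) = 15.380 − 18.160 = -2.780
ΔΔCt = -2.780 − 3.665 = -6.445
Fold change = 2^(−(-6.445)) = 2^6.445 = 87.1241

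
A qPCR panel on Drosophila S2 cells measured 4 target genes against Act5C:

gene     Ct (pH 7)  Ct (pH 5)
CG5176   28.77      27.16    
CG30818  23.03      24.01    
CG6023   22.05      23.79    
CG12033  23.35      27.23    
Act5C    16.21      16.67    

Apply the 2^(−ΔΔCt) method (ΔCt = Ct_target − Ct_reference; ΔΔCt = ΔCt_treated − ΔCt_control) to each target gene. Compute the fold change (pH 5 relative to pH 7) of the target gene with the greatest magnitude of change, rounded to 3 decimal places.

0.093

CG5176: ΔΔCt = (27.16−16.67) − (28.77−16.21) = 10.49 − 12.56 = -2.07; fold change = 2^2.07 = 4.199
CG30818: ΔΔCt = (24.01−16.67) − (23.03−16.21) = 7.34 − 6.82 = 0.52; fold change = 2^-0.52 = 0.697
CG6023: ΔΔCt = (23.79−16.67) − (22.05−16.21) = 7.12 − 5.84 = 1.28; fold change = 2^-1.28 = 0.412
CG12033: ΔΔCt = (27.23−16.67) − (23.35−16.21) = 10.56 − 7.14 = 3.42; fold change = 2^-3.42 = 0.093
CG12033 has the largest |ΔΔCt| = 3.42.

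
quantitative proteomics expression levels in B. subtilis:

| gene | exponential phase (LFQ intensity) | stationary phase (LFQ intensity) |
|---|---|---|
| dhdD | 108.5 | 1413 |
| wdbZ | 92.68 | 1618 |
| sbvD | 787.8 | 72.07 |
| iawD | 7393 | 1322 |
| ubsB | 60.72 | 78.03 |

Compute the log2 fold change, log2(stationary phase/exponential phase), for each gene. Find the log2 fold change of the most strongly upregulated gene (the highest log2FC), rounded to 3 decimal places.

4.126

log2(1413/108.5) = 3.703  (dhdD)
log2(1618/92.68) = 4.126  (wdbZ)
log2(72.07/787.8) = -3.450  (sbvD)
log2(1322/7393) = -2.483  (iawD)
log2(78.03/60.72) = 0.362  (ubsB)
wdbZ is most strongly upregulated.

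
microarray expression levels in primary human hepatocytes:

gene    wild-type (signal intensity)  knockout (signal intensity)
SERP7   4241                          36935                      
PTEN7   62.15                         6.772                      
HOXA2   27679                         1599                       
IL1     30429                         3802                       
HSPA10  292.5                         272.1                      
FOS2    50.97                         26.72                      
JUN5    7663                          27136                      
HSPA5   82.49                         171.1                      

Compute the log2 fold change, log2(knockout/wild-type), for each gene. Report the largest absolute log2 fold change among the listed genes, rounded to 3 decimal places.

4.114

log2(36935/4241) = 3.123  (SERP7)
log2(6.772/62.15) = -3.198  (PTEN7)
log2(1599/27679) = -4.114  (HOXA2)
log2(3802/30429) = -3.001  (IL1)
log2(272.1/292.5) = -0.104  (HSPA10)
log2(26.72/50.97) = -0.932  (FOS2)
log2(27136/7663) = 1.824  (JUN5)
log2(171.1/82.49) = 1.053  (HSPA5)
The largest magnitude belongs to HOXA2.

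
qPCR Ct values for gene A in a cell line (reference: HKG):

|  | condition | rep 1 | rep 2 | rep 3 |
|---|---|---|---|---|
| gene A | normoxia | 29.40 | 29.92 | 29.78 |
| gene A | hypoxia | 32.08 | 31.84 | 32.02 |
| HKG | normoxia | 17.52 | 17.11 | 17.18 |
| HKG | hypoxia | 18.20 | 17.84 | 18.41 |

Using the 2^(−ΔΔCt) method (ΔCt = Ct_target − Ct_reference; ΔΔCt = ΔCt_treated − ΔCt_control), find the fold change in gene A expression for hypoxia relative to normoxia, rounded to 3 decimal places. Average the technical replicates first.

Mean Ct: gene A normoxia 29.700; gene A hypoxia 31.980; HKG normoxia 17.270; HKG hypoxia 18.150
ΔCt(normoxia) = 29.700 − 17.270 = 12.430
ΔCt(hypoxia) = 31.980 − 18.150 = 13.830
ΔΔCt = 13.830 − 12.430 = 1.400
Fold change = 2^(−1.400) = 0.3789

0.379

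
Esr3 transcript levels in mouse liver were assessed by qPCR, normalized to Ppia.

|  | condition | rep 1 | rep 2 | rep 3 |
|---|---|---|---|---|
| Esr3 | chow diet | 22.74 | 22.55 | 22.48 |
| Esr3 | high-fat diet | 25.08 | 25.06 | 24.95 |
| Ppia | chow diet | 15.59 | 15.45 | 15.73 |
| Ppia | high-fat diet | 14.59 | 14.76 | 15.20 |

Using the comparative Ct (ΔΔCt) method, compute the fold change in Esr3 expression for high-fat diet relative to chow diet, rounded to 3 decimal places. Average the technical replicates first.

0.110

Mean Ct: Esr3 chow diet 22.590; Esr3 high-fat diet 25.030; Ppia chow diet 15.590; Ppia high-fat diet 14.850
ΔCt(chow diet) = 22.590 − 15.590 = 7.000
ΔCt(high-fat diet) = 25.030 − 14.850 = 10.180
ΔΔCt = 10.180 − 7.000 = 3.180
Fold change = 2^(−3.180) = 0.1103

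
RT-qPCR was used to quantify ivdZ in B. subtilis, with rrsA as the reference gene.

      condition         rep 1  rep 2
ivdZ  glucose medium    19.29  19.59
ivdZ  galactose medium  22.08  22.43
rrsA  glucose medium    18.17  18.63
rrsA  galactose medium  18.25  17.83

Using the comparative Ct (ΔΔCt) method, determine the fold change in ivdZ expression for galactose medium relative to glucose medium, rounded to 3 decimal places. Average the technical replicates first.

0.111

Mean Ct: ivdZ glucose medium 19.440; ivdZ galactose medium 22.255; rrsA glucose medium 18.400; rrsA galactose medium 18.040
ΔCt(glucose medium) = 19.440 − 18.400 = 1.040
ΔCt(galactose medium) = 22.255 − 18.040 = 4.215
ΔΔCt = 4.215 − 1.040 = 3.175
Fold change = 2^(−3.175) = 0.1107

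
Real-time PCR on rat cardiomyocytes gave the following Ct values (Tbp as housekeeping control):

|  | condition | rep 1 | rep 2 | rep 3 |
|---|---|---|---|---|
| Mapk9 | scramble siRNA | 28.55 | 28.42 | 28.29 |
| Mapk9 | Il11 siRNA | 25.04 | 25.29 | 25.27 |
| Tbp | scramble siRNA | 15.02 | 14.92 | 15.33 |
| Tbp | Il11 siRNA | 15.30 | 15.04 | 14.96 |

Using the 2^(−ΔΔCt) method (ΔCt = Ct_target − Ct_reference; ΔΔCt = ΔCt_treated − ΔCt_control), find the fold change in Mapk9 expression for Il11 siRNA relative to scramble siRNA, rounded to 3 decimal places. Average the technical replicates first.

9.383

Mean Ct: Mapk9 scramble siRNA 28.420; Mapk9 Il11 siRNA 25.200; Tbp scramble siRNA 15.090; Tbp Il11 siRNA 15.100
ΔCt(scramble siRNA) = 28.420 − 15.090 = 13.330
ΔCt(Il11 siRNA) = 25.200 − 15.100 = 10.100
ΔΔCt = 10.100 − 13.330 = -3.230
Fold change = 2^(−(-3.230)) = 2^3.230 = 9.3827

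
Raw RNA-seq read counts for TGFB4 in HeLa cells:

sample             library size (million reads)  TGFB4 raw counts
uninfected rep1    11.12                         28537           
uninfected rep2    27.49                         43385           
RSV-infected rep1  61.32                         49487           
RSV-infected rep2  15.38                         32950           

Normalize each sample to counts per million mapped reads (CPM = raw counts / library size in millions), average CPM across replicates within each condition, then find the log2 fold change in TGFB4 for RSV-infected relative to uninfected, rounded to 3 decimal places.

-0.491

CPM(uninfected rep1) = 28537 / 11.12 = 2566.2770
CPM(uninfected rep2) = 43385 / 27.49 = 1578.2103
CPM(RSV-infected rep1) = 49487 / 61.32 = 807.0287
CPM(RSV-infected rep2) = 32950 / 15.38 = 2142.3927
mean CPM(uninfected) = 2072.2436; mean CPM(RSV-infected) = 1474.7107
Fold change = 1474.7107 / 2072.2436 = 0.71165
log2(0.71165) = -0.4908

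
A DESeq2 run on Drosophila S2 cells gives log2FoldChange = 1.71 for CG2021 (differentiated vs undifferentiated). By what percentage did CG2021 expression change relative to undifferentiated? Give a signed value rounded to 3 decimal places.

227.161%

Fold change = 2^(1.71) = 3.2716
Percent change = (FC − 1) × 100% = (3.2716 − 1) × 100 = 227.161%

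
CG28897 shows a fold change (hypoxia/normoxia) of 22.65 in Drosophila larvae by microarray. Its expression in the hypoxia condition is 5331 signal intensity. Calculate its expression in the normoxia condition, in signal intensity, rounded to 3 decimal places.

normoxia expression = 5331 / 22.65 = 235.364

235.364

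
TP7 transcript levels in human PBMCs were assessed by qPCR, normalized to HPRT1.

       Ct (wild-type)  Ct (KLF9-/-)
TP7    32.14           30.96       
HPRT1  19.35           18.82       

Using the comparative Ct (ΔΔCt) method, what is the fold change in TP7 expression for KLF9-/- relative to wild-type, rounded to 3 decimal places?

1.569

ΔCt(wild-type) = 32.140 − 19.350 = 12.790
ΔCt(KLF9-/-) = 30.960 − 18.820 = 12.140
ΔΔCt = 12.140 − 12.790 = -0.650
Fold change = 2^(−(-0.650)) = 2^0.650 = 1.5692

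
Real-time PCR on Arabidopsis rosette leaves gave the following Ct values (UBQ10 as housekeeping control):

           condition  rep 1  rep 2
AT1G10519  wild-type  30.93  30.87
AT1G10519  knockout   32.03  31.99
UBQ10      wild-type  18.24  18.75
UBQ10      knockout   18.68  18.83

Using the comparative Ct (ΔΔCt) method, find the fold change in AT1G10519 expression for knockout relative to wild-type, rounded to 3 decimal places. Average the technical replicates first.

0.555

Mean Ct: AT1G10519 wild-type 30.900; AT1G10519 knockout 32.010; UBQ10 wild-type 18.495; UBQ10 knockout 18.755
ΔCt(wild-type) = 30.900 − 18.495 = 12.405
ΔCt(knockout) = 32.010 − 18.755 = 13.255
ΔΔCt = 13.255 − 12.405 = 0.850
Fold change = 2^(−0.850) = 0.5548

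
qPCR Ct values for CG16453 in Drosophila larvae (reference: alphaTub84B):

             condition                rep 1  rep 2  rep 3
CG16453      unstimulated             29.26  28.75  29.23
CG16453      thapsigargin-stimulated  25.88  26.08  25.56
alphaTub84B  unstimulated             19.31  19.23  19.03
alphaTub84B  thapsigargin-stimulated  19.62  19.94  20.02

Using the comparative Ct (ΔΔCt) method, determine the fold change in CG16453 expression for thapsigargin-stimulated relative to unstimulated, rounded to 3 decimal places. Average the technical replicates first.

Mean Ct: CG16453 unstimulated 29.080; CG16453 thapsigargin-stimulated 25.840; alphaTub84B unstimulated 19.190; alphaTub84B thapsigargin-stimulated 19.860
ΔCt(unstimulated) = 29.080 − 19.190 = 9.890
ΔCt(thapsigargin-stimulated) = 25.840 − 19.860 = 5.980
ΔΔCt = 5.980 − 9.890 = -3.910
Fold change = 2^(−(-3.910)) = 2^3.910 = 15.0324

15.032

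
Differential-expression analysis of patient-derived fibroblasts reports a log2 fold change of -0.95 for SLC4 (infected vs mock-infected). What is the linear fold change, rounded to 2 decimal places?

0.52

Fold change = 2^(-0.95) = 0.518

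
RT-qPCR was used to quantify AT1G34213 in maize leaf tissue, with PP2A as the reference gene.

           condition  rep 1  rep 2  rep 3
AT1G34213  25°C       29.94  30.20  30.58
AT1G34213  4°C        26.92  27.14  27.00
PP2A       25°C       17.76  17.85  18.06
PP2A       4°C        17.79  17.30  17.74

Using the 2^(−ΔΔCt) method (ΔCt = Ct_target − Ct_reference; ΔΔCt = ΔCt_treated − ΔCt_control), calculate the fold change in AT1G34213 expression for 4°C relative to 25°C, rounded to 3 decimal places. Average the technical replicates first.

Mean Ct: AT1G34213 25°C 30.240; AT1G34213 4°C 27.020; PP2A 25°C 17.890; PP2A 4°C 17.610
ΔCt(25°C) = 30.240 − 17.890 = 12.350
ΔCt(4°C) = 27.020 − 17.610 = 9.410
ΔΔCt = 9.410 − 12.350 = -2.940
Fold change = 2^(−(-2.940)) = 2^2.940 = 7.6741

7.674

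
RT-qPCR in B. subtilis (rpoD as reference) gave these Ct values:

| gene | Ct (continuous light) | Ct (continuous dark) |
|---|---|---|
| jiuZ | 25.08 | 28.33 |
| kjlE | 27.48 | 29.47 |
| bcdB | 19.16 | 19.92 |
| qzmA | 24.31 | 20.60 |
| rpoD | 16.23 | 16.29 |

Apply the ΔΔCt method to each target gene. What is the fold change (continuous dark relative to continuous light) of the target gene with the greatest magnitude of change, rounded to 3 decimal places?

jiuZ: ΔΔCt = (28.33−16.29) − (25.08−16.23) = 12.04 − 8.85 = 3.19; fold change = 2^-3.19 = 0.110
kjlE: ΔΔCt = (29.47−16.29) − (27.48−16.23) = 13.18 − 11.25 = 1.93; fold change = 2^-1.93 = 0.262
bcdB: ΔΔCt = (19.92−16.29) − (19.16−16.23) = 3.63 − 2.93 = 0.70; fold change = 2^-0.70 = 0.616
qzmA: ΔΔCt = (20.60−16.29) − (24.31−16.23) = 4.31 − 8.08 = -3.77; fold change = 2^3.77 = 13.642
qzmA has the largest |ΔΔCt| = 3.77.

13.642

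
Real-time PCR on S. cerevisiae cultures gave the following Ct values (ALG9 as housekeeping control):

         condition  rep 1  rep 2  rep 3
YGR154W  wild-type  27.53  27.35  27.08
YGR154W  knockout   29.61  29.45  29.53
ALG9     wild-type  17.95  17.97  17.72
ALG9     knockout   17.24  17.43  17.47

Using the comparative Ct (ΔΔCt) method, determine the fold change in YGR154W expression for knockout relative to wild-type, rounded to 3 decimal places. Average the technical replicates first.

Mean Ct: YGR154W wild-type 27.320; YGR154W knockout 29.530; ALG9 wild-type 17.880; ALG9 knockout 17.380
ΔCt(wild-type) = 27.320 − 17.880 = 9.440
ΔCt(knockout) = 29.530 − 17.380 = 12.150
ΔΔCt = 12.150 − 9.440 = 2.710
Fold change = 2^(−2.710) = 0.1528

0.153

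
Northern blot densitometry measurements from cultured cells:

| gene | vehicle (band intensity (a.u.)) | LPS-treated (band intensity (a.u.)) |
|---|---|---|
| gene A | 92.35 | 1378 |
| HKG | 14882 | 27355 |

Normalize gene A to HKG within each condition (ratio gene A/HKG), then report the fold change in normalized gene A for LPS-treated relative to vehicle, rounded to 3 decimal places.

8.118

gene A/HKG (vehicle) = 92.35 / 14882 = 0.0062055
gene A/HKG (LPS-treated) = 1378 / 27355 = 0.050375
Fold change = 0.050375 / 0.0062055 = 8.1178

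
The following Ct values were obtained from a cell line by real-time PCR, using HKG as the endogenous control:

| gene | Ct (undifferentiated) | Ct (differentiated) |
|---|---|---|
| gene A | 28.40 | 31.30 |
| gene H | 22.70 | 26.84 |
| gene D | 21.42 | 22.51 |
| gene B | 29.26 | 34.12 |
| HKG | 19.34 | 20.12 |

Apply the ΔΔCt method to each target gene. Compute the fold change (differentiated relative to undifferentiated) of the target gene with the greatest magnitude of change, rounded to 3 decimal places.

gene A: ΔΔCt = (31.30−20.12) − (28.40−19.34) = 11.18 − 9.06 = 2.12; fold change = 2^-2.12 = 0.230
gene H: ΔΔCt = (26.84−20.12) − (22.70−19.34) = 6.72 − 3.36 = 3.36; fold change = 2^-3.36 = 0.097
gene D: ΔΔCt = (22.51−20.12) − (21.42−19.34) = 2.39 − 2.08 = 0.31; fold change = 2^-0.31 = 0.807
gene B: ΔΔCt = (34.12−20.12) − (29.26−19.34) = 14.00 − 9.92 = 4.08; fold change = 2^-4.08 = 0.059
gene B has the largest |ΔΔCt| = 4.08.

0.059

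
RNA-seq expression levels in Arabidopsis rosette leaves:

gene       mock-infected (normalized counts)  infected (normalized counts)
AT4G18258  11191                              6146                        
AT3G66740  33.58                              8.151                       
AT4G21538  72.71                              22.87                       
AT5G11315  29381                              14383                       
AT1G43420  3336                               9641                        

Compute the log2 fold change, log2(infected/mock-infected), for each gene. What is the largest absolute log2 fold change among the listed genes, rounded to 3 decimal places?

log2(6146/11191) = -0.865  (AT4G18258)
log2(8.151/33.58) = -2.043  (AT3G66740)
log2(22.87/72.71) = -1.669  (AT4G21538)
log2(14383/29381) = -1.031  (AT5G11315)
log2(9641/3336) = 1.531  (AT1G43420)
The largest magnitude belongs to AT3G66740.

2.043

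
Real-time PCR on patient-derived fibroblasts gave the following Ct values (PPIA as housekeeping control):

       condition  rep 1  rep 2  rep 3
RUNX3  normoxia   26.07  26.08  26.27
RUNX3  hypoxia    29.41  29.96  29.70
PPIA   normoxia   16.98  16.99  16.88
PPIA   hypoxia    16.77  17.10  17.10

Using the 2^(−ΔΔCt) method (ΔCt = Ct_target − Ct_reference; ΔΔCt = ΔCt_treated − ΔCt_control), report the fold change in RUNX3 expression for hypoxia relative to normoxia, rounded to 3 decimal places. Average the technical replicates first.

Mean Ct: RUNX3 normoxia 26.140; RUNX3 hypoxia 29.690; PPIA normoxia 16.950; PPIA hypoxia 16.990
ΔCt(normoxia) = 26.140 − 16.950 = 9.190
ΔCt(hypoxia) = 29.690 − 16.990 = 12.700
ΔΔCt = 12.700 − 9.190 = 3.510
Fold change = 2^(−3.510) = 0.0878

0.088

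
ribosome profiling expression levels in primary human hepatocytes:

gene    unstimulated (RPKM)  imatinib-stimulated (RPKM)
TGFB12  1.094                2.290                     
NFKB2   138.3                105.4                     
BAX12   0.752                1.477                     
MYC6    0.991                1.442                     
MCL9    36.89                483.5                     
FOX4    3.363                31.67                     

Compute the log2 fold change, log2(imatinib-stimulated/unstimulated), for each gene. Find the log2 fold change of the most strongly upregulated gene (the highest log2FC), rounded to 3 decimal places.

3.712

log2(2.290/1.094) = 1.066  (TGFB12)
log2(105.4/138.3) = -0.392  (NFKB2)
log2(1.477/0.752) = 0.974  (BAX12)
log2(1.442/0.991) = 0.541  (MYC6)
log2(483.5/36.89) = 3.712  (MCL9)
log2(31.67/3.363) = 3.235  (FOX4)
MCL9 is most strongly upregulated.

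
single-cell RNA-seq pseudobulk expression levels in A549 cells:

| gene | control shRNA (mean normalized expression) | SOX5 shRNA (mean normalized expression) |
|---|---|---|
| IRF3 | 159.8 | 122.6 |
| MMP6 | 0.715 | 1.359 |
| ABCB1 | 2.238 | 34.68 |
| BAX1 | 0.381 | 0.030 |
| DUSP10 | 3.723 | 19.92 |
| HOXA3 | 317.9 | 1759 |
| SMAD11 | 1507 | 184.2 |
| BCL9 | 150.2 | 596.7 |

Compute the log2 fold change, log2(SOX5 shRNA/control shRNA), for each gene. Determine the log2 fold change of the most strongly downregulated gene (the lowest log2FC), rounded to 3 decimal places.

-3.667

log2(122.6/159.8) = -0.382  (IRF3)
log2(1.359/0.715) = 0.927  (MMP6)
log2(34.68/2.238) = 3.954  (ABCB1)
log2(0.030/0.381) = -3.667  (BAX1)
log2(19.92/3.723) = 2.420  (DUSP10)
log2(1759/317.9) = 2.468  (HOXA3)
log2(184.2/1507) = -3.032  (SMAD11)
log2(596.7/150.2) = 1.990  (BCL9)
BAX1 is most strongly downregulated.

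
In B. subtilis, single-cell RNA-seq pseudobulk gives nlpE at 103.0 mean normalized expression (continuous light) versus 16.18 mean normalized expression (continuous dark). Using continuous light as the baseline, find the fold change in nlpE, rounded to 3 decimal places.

Fold change = 16.18 / 103.0 = 0.1571
nlpE is downregulated.

0.157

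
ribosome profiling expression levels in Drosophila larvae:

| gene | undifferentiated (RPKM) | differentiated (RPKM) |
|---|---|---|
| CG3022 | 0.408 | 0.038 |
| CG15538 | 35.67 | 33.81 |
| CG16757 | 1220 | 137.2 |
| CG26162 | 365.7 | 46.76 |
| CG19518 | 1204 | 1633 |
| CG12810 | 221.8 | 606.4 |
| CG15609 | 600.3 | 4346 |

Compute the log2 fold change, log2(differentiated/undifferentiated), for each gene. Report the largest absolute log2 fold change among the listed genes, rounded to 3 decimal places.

log2(0.038/0.408) = -3.424  (CG3022)
log2(33.81/35.67) = -0.077  (CG15538)
log2(137.2/1220) = -3.153  (CG16757)
log2(46.76/365.7) = -2.967  (CG26162)
log2(1633/1204) = 0.440  (CG19518)
log2(606.4/221.8) = 1.451  (CG12810)
log2(4346/600.3) = 2.856  (CG15609)
The largest magnitude belongs to CG3022.

3.424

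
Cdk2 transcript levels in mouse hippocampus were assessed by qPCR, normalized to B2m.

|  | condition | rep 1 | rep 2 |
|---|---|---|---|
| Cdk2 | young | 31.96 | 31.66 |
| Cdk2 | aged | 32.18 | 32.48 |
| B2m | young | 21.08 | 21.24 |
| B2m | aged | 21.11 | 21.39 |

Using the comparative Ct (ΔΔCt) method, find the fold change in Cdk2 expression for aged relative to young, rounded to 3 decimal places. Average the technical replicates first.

0.742

Mean Ct: Cdk2 young 31.810; Cdk2 aged 32.330; B2m young 21.160; B2m aged 21.250
ΔCt(young) = 31.810 − 21.160 = 10.650
ΔCt(aged) = 32.330 − 21.250 = 11.080
ΔΔCt = 11.080 − 10.650 = 0.430
Fold change = 2^(−0.430) = 0.7423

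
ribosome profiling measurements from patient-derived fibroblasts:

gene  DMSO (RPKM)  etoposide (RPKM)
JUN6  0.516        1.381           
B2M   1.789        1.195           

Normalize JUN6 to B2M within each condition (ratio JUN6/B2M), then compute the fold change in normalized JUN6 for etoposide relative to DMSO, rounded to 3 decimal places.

4.007

JUN6/B2M (DMSO) = 0.516 / 1.789 = 0.28843
JUN6/B2M (etoposide) = 1.381 / 1.195 = 1.1556
Fold change = 1.1556 / 0.28843 = 4.0067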